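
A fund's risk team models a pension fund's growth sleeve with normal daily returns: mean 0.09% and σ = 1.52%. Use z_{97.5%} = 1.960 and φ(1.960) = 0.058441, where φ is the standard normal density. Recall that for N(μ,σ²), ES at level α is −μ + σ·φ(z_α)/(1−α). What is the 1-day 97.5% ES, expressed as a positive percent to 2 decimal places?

3.46%

Tail multiplier: φ(z)/(1−α) = 0.058441 / 0.025 = 2.338.
ES = −(0.09%) + 1.52% × 2.338 = 3.464%.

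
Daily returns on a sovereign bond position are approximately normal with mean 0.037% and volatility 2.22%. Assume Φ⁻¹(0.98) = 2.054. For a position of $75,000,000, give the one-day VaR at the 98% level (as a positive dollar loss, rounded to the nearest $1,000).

VaR = −μ + z·σ = −(0.037%) + 2.054 × 2.22% = 4.523%.
On $75,000,000: 0.04523 × $75,000,000 = $3,392,250.

$3,392,000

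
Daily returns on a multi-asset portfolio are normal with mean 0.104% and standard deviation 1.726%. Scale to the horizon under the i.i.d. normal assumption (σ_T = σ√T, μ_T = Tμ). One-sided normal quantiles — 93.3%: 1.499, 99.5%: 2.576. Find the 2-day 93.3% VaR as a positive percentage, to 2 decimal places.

σ_{2d} = 1.726% × √2 = 2.441%; μ_{2d} = 2 × 0.104% = 0.208%.
VaR = −(0.208%) + 1.499 × 2.441% = 3.451%.

3.45%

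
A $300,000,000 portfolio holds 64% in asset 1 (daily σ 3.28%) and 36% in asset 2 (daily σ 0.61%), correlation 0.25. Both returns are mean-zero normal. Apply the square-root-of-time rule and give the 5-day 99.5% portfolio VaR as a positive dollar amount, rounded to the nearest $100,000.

$37,400,000

σ_p = √(0.64²·3.28² + 0.36²·0.61² + 2·0.25·0.64·0.36·3.28·0.61) = 2.165%.
σ_{5d} = 2.165% × √5 = 4.841%.
z(99.5%) = 2.576.
VaR = 2.576 × 4.841% = 12.470%; on $300,000,000 that is $37,410,000.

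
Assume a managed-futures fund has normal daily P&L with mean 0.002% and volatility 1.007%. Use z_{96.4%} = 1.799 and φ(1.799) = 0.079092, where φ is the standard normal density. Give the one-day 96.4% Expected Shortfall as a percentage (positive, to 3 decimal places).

Tail multiplier: φ(z)/(1−α) = 0.079092 / 0.036 = 2.197.
ES = −(0.002%) + 1.007% × 2.197 = 2.210%.

2.210%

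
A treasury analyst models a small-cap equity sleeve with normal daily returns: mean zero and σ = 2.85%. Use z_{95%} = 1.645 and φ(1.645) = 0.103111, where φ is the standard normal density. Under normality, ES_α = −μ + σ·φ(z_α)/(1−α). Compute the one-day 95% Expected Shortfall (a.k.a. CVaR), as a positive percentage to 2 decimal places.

Tail multiplier: φ(z)/(1−α) = 0.103111 / 0.05 = 2.062.
ES = 2.85% × 2.062 = 5.877%.

5.88%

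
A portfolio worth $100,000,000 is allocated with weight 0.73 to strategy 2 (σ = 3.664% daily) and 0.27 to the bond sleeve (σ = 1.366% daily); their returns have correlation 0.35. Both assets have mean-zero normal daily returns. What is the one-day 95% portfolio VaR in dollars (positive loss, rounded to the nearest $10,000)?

σ_p² = 0.73²·3.664² + 0.27²·1.366² + 2·0.35·0.73·0.27·3.664·1.366 = 7.9807 (%²).
σ_p = √7.9807 = 2.825%.
At 95%, z = 1.645.
VaR = 1.645 × 2.825% = 4.647%; on $100,000,000 that is $4,647,000.

$4,650,000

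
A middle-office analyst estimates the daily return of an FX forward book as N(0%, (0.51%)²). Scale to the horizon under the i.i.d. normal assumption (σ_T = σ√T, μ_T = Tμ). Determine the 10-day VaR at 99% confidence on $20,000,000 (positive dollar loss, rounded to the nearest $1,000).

$750,000

At 99%, z = 2.326.
σ_{10d} = 0.51% × √10 = 1.613%.
VaR = 2.326 × 1.613% = 3.752%.
On $20,000,000: 0.03752 × $20,000,000 = $750,400.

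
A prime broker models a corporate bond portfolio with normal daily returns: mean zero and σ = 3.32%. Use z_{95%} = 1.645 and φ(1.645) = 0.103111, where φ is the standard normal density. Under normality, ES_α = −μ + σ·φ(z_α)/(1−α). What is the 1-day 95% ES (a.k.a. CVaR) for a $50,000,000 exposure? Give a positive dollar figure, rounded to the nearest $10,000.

Tail multiplier: φ(z)/(1−α) = 0.103111 / 0.05 = 2.062.
ES = 3.32% × 2.062 = 6.846%.
On $50,000,000: 0.06846 × $50,000,000 = $3,423,000.

$3,420,000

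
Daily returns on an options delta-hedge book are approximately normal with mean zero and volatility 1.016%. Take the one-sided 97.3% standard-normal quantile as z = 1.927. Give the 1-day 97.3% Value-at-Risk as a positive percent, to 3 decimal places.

1.958%

VaR = z·σ = 1.927 × 1.016% = 1.958%.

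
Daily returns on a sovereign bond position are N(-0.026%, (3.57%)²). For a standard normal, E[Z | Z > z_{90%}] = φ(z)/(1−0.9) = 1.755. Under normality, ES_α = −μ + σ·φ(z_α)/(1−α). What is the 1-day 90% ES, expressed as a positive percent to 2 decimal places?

6.29%

ES = −(-0.026%) + 3.57% × 1.755 = 6.291%.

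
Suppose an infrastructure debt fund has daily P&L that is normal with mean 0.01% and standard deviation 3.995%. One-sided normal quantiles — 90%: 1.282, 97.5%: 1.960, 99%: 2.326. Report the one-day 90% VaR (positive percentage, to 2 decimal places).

VaR = −μ + z·σ = −(0.01%) + 1.282 × 3.995% = 5.112%.

5.11%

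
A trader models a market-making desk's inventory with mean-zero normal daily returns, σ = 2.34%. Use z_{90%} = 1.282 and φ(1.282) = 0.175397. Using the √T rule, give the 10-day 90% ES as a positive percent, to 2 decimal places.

12.98%

σ_{10d} = 2.34% × √10 = 7.400%.
ES multiplier = φ(z)/(1−α) = 0.175397/0.1 = 1.754.
ES = 7.400% × 1.754 = 12.980%.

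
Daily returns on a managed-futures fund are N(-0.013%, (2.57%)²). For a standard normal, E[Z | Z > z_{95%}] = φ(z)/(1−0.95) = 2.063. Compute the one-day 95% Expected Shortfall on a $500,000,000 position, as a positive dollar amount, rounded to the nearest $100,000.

ES = −(-0.013%) + 2.57% × 2.063 = 5.315%.
On $500,000,000: 0.05315 × $500,000,000 = $26,575,000.

$26,600,000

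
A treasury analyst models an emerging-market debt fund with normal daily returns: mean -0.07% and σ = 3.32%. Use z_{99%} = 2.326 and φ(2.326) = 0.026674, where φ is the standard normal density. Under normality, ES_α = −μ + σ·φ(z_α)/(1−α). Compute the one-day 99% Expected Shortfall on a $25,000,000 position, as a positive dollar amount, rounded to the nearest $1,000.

$2,231,000

Tail multiplier: φ(z)/(1−α) = 0.026674 / 0.01 = 2.667.
ES = −(-0.07%) + 3.32% × 2.667 = 8.924%.
On $25,000,000: 0.08924 × $25,000,000 = $2,231,000.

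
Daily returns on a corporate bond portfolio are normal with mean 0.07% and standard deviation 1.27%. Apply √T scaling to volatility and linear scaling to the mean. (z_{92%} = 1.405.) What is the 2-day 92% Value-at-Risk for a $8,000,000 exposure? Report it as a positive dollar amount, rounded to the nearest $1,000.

$191,000

σ_{2d} = 1.27% × √2 = 1.796%; μ_{2d} = 2 × 0.07% = 0.140%.
VaR = −(0.140%) + 1.405 × 1.796% = 2.383%.
On $8,000,000: 0.02383 × $8,000,000 = $190,640.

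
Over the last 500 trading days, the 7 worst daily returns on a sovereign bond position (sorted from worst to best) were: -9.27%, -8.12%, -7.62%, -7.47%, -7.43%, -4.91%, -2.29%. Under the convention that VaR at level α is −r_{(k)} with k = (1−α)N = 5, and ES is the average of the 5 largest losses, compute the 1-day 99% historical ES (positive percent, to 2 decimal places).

The 5 worst returns sum to -39.91%.
ES = −(-39.91%) / 5 = 7.982% ≈ 7.98%.

7.98%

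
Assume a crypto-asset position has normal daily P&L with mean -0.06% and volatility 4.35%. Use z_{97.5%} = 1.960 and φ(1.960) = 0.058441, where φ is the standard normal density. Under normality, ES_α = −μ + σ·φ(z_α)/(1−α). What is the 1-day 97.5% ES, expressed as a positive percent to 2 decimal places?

Tail multiplier: φ(z)/(1−α) = 0.058441 / 0.025 = 2.338.
ES = −(-0.06%) + 4.35% × 2.338 = 10.230%.

10.23%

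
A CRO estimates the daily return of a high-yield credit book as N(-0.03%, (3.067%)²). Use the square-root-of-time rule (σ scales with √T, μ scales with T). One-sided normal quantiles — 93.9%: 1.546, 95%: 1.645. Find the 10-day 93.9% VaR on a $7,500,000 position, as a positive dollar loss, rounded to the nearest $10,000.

σ_{10d} = 3.067% × √10 = 9.699%; μ_{10d} = 10 × -0.03% = -0.300%.
VaR = −(-0.300%) + 1.546 × 9.699% = 15.295%.
On $7,500,000: 0.15295 × $7,500,000 = $1,147,125.

$1,150,000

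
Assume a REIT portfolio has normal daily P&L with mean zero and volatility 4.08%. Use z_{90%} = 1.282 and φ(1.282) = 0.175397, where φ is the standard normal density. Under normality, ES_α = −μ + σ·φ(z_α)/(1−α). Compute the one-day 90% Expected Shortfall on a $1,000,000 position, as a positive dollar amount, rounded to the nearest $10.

Tail multiplier: φ(z)/(1−α) = 0.175397 / 0.1 = 1.754.
ES = 4.08% × 1.754 = 7.156%.
On $1,000,000: 0.07156 × $1,000,000 = $71,560.

$71,560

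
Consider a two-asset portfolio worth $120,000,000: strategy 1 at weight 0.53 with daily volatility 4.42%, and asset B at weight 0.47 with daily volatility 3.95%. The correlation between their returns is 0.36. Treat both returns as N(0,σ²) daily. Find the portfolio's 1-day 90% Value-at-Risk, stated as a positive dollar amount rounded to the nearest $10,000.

σ_p² = 0.53²·4.42² + 0.47²·3.95² + 2·0.36·0.53·0.47·4.42·3.95 = 12.0657 (%²).
σ_p = √12.0657 = 3.474%.
At 90%, z = 1.282.
VaR = 1.282 × 3.474% = 4.454%; on $120,000,000 that is $5,344,800.

$5,340,000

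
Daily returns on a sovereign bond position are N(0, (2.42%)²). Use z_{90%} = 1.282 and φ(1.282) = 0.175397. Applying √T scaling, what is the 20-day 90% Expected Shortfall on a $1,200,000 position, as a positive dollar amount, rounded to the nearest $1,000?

σ_{20d} = 2.42% × √20 = 10.823%.
ES multiplier = φ(z)/(1−α) = 0.175397/0.1 = 1.754.
ES = 10.823% × 1.754 = 18.984%; on $1,200,000: $227,808.

$228,000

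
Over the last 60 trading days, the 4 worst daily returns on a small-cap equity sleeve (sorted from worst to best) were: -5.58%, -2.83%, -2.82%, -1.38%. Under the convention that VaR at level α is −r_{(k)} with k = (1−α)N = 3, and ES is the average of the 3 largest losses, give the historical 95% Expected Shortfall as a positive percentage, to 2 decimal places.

3.74%

The 3 worst returns sum to -11.23%.
ES = −(-11.23%) / 3 = 3.7433…% ≈ 3.74%.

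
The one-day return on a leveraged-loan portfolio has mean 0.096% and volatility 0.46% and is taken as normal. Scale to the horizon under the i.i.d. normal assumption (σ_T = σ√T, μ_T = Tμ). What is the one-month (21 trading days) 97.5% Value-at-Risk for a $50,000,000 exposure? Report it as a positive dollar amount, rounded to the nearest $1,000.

At 97.5%, z = 1.960.
σ_{21d} = 0.46% × √21 = 2.108%; μ_{21d} = 21 × 0.096% = 2.016%.
VaR = −(2.016%) + 1.960 × 2.108% = 2.116%.
On $50,000,000: 0.02116 × $50,000,000 = $1,058,000.

$1,058,000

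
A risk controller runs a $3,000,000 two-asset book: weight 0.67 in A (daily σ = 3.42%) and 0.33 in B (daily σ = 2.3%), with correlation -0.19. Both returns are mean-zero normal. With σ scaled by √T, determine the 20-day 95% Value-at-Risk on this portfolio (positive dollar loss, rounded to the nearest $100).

σ_p = √(0.67²·3.42² + 0.33²·2.3² + 2·-0.19·0.67·0.33·3.42·2.3) = 2.273%.
σ_{20d} = 2.273% × √20 = 10.165%.
z(95%) = 1.645.
VaR = 1.645 × 10.165% = 16.721%; on $3,000,000 that is $501,630.

$501,600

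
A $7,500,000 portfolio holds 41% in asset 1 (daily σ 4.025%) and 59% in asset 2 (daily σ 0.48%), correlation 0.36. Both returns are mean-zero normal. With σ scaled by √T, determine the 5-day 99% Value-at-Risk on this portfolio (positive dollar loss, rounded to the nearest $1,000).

σ_p = √(0.41²·4.025² + 0.59²·0.48² + 2·0.36·0.41·0.59·4.025·0.48) = 1.772%.
σ_{5d} = 1.772% × √5 = 3.962%.
z(99%) = 2.326.
VaR = 2.326 × 3.962% = 9.216%; on $7,500,000 that is $691,200.

$691,000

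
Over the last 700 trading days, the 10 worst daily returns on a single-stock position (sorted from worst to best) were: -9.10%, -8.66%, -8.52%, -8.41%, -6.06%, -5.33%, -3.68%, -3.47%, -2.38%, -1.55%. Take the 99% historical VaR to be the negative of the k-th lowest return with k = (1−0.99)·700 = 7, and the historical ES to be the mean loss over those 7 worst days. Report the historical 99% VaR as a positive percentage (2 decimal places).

k = 7; the 7th lowest return is -3.68%, so VaR = 3.68%.

3.68%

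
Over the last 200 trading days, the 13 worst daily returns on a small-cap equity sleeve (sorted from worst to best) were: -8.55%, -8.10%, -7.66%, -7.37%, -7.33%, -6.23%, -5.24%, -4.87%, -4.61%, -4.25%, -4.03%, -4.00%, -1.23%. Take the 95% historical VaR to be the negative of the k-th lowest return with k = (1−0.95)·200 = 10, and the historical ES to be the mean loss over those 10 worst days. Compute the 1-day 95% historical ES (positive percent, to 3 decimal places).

The 10 worst returns sum to -64.21%.
ES = −(-64.21%) / 10 = 6.421%.

6.421%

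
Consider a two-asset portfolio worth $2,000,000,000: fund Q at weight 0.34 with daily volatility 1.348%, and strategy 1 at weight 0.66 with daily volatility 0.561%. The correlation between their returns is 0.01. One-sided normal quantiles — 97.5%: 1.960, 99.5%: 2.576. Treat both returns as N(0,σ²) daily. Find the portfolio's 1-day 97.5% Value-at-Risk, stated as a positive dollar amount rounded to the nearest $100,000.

σ_p² = 0.34²·1.348² + 0.66²·0.561² + 2·0.01·0.34·0.66·1.348·0.561 = 0.3505 (%²).
σ_p = √0.3505 = 0.592%.
VaR = 1.960 × 0.592% = 1.160%; on $2,000,000,000 that is $23,200,000.

$23,200,000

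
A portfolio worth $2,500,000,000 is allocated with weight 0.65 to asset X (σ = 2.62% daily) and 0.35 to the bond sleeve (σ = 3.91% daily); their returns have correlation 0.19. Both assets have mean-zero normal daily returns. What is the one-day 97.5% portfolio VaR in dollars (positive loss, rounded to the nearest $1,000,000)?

σ_p² = 0.65²·2.62² + 0.35²·3.91² + 2·0.19·0.65·0.35·2.62·3.91 = 5.6586 (%²).
σ_p = √5.6586 = 2.379%.
At 97.5%, z = 1.960.
VaR = 1.960 × 2.379% = 4.663%; on $2,500,000,000 that is $116,575,000.

$117,000,000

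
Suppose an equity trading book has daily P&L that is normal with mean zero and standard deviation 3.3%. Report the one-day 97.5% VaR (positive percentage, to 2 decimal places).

At 97.5% one-sided, z = 1.960.
VaR = z·σ = 1.960 × 3.3% = 6.468%.

6.47%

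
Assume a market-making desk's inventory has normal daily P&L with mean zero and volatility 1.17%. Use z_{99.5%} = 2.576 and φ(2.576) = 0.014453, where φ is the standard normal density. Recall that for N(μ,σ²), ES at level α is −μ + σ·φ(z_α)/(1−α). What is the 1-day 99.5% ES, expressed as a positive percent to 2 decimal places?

3.38%

Tail multiplier: φ(z)/(1−α) = 0.014453 / 0.005 = 2.891.
ES = 1.17% × 2.891 = 3.382%.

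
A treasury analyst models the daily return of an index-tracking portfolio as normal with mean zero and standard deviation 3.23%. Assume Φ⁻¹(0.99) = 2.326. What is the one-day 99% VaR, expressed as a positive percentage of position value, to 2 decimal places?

7.51%

VaR = z·σ = 2.326 × 3.23% = 7.513%.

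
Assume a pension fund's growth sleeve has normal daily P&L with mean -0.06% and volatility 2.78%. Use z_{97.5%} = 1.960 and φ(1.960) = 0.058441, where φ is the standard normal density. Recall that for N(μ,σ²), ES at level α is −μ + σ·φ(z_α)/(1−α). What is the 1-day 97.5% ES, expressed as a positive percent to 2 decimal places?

6.56%

Tail multiplier: φ(z)/(1−α) = 0.058441 / 0.025 = 2.338.
ES = −(-0.06%) + 2.78% × 2.338 = 6.560%.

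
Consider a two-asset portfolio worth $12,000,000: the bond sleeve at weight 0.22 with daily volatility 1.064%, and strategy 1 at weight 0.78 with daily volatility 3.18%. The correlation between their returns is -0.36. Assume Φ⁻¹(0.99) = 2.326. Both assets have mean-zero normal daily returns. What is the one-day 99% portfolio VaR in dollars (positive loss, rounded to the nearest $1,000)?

$672,000

σ_p² = 0.22²·1.064² + 0.78²·3.18² + 2·-0.36·0.22·0.78·1.064·3.18 = 5.7891 (%²).
σ_p = √5.7891 = 2.406%.
VaR = 2.326 × 2.406% = 5.596%; on $12,000,000 that is $671,520.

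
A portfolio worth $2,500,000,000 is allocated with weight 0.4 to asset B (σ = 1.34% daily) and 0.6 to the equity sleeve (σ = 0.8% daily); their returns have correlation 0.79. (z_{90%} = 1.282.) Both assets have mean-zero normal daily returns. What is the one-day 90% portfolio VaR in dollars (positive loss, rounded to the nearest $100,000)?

$30,800,000

σ_p² = 0.4²·1.34² + 0.6²·0.8² + 2·0.79·0.4·0.6·1.34·0.8 = 0.9242 (%²).
σ_p = √0.9242 = 0.961%.
VaR = 1.282 × 0.961% = 1.232%; on $2,500,000,000 that is $30,800,000.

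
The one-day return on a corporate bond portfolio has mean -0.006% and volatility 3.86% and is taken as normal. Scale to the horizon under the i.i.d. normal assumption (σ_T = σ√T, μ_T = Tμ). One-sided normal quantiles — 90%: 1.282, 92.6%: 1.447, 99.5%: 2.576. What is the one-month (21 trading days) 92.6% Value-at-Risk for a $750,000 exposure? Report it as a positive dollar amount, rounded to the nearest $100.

σ_{21d} = 3.86% × √21 = 17.689%; μ_{21d} = 21 × -0.006% = -0.126%.
VaR = −(-0.126%) + 1.447 × 17.689% = 25.722%.
On $750,000: 0.25722 × $750,000 = $192,915.

$192,900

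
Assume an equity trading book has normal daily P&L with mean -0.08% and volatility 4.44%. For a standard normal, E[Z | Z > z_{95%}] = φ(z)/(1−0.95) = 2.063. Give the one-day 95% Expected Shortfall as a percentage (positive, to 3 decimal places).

ES = −(-0.08%) + 4.44% × 2.063 = 9.240%.

9.240%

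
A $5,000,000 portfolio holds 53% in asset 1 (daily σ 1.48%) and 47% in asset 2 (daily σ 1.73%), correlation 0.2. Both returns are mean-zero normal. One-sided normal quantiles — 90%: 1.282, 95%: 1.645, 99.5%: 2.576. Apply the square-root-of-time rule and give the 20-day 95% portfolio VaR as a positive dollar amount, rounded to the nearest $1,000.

σ_p = √(0.53²·1.48² + 0.47²·1.73² + 2·0.2·0.53·0.47·1.48·1.73) = 1.238%.
σ_{20d} = 1.238% × √20 = 5.537%.
VaR = 1.645 × 5.537% = 9.108%; on $5,000,000 that is $455,400.

$455,000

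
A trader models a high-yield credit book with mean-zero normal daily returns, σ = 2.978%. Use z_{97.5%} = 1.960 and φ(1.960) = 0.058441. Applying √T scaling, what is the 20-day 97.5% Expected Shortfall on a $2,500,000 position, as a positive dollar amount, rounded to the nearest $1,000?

$778,000

σ_{20d} = 2.978% × √20 = 13.318%.
ES multiplier = φ(z)/(1−α) = 0.058441/0.025 = 2.338.
ES = 13.318% × 2.338 = 31.137%; on $2,500,000: $778,425.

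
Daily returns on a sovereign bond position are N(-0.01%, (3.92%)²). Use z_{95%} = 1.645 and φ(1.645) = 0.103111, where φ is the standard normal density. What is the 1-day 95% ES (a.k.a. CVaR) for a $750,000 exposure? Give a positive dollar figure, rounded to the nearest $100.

$60,700

Tail multiplier: φ(z)/(1−α) = 0.103111 / 0.05 = 2.062.
ES = −(-0.01%) + 3.92% × 2.062 = 8.093%.
On $750,000: 0.08093 × $750,000 = $60,698.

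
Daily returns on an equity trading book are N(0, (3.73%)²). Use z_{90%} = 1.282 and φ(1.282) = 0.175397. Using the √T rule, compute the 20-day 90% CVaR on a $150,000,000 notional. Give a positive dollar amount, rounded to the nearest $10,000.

σ_{20d} = 3.73% × √20 = 16.681%.
ES multiplier = φ(z)/(1−α) = 0.175397/0.1 = 1.754.
ES = 16.681% × 1.754 = 29.258%; on $150,000,000: $43,887,000.

$43,890,000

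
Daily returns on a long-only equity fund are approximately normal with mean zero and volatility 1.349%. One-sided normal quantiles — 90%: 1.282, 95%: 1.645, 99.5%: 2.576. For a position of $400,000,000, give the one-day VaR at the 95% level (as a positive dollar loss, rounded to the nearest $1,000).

$8,876,000

VaR = z·σ = 1.645 × 1.349% = 2.219%.
On $400,000,000: 0.02219 × $400,000,000 = $8,876,000.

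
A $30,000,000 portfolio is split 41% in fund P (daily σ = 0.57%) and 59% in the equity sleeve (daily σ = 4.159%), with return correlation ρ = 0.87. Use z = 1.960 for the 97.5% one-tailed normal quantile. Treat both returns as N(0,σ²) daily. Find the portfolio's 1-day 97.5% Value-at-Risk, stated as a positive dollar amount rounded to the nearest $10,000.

σ_p² = 0.41²·0.57² + 0.59²·4.159² + 2·0.87·0.41·0.59·0.57·4.159 = 7.0736 (%²).
σ_p = √7.0736 = 2.660%.
VaR = 1.960 × 2.660% = 5.214%; on $30,000,000 that is $1,564,200.

$1,560,000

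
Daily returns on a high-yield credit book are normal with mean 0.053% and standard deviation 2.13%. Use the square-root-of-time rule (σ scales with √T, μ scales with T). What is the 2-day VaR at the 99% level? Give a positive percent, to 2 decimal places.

6.90%

At 99%, z = 2.326.
σ_{2d} = 2.13% × √2 = 3.012%; μ_{2d} = 2 × 0.053% = 0.106%.
VaR = −(0.106%) + 2.326 × 3.012% = 6.900%.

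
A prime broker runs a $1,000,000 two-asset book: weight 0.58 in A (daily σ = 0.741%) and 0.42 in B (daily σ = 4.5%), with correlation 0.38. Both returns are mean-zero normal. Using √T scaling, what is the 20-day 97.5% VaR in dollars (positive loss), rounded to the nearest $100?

σ_p = √(0.58²·0.741² + 0.42²·4.5² + 2·0.38·0.58·0.42·0.741·4.5) = 2.091%.
σ_{20d} = 2.091% × √20 = 9.351%.
z(97.5%) = 1.960.
VaR = 1.960 × 9.351% = 18.328%; on $1,000,000 that is $183,280.

$183,300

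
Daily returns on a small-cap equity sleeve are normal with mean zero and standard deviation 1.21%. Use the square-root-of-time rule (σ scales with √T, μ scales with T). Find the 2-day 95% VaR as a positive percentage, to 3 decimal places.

At 95%, z = 1.645.
σ_{2d} = 1.21% × √2 = 1.711%.
VaR = 1.645 × 1.711% = 2.815%.

2.815%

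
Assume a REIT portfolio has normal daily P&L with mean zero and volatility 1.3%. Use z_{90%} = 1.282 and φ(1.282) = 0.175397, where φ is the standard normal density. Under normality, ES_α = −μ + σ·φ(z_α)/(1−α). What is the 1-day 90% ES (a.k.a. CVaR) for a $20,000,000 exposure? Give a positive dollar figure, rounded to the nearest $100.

Tail multiplier: φ(z)/(1−α) = 0.175397 / 0.1 = 1.754.
ES = 1.3% × 1.754 = 2.280%.
On $20,000,000: 0.02280 × $20,000,000 = $456,000.

$456,000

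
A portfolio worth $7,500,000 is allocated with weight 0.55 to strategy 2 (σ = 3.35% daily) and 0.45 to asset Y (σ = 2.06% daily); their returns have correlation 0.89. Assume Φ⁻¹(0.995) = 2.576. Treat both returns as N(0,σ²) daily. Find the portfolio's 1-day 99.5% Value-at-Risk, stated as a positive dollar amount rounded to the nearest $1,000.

σ_p² = 0.55²·3.35² + 0.45²·2.06² + 2·0.89·0.55·0.45·3.35·2.06 = 7.2944 (%²).
σ_p = √7.2944 = 2.701%.
VaR = 2.576 × 2.701% = 6.958%; on $7,500,000 that is $521,850.

$522,000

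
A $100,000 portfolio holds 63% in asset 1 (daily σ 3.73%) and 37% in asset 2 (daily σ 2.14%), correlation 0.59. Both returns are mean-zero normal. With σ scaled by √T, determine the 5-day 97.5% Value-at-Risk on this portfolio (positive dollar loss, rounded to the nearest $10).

$12,660

σ_p = √(0.63²·3.73² + 0.37²·2.14² + 2·0.59·0.63·0.37·3.73·2.14) = 2.889%.
σ_{5d} = 2.889% × √5 = 6.460%.
z(97.5%) = 1.960.
VaR = 1.960 × 6.460% = 12.662%; on $100,000 that is $12,662.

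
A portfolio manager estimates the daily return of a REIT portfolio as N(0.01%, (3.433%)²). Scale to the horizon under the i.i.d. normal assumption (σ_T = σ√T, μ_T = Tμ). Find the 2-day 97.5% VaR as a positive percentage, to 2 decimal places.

At 97.5%, z = 1.960.
σ_{2d} = 3.433% × √2 = 4.855%; μ_{2d} = 2 × 0.01% = 0.020%.
VaR = −(0.020%) + 1.960 × 4.855% = 9.496%.

9.50%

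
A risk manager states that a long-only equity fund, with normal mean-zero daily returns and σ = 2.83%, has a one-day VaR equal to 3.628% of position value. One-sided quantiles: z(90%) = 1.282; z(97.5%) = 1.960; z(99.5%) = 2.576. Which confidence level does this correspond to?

90%

Implied z = VaR/σ = 3.628 / 2.83 = 1.282.
This matches z(90%) = 1.282.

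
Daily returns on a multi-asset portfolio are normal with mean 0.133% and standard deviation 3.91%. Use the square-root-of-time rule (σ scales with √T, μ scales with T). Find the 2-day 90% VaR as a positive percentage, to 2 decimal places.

6.82%

At 90%, z = 1.282.
σ_{2d} = 3.91% × √2 = 5.530%; μ_{2d} = 2 × 0.133% = 0.266%.
VaR = −(0.266%) + 1.282 × 5.530% = 6.823%.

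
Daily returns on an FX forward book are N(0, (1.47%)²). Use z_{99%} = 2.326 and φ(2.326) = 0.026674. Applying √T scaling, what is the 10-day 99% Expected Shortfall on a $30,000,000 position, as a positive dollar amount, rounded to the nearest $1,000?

$3,720,000

σ_{10d} = 1.47% × √10 = 4.649%.
ES multiplier = φ(z)/(1−α) = 0.026674/0.01 = 2.667.
ES = 4.649% × 2.667 = 12.399%; on $30,000,000: $3,719,700.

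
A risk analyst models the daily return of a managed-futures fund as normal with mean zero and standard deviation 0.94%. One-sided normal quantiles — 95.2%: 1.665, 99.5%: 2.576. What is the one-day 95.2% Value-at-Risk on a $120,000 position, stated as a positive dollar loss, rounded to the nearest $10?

VaR = z·σ = 1.665 × 0.94% = 1.565%.
On $120,000: 0.01565 × $120,000 = $1,878.

$1,880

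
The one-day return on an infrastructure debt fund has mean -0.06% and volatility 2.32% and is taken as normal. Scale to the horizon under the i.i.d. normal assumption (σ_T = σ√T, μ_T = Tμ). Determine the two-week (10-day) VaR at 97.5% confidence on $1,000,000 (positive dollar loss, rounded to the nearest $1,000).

$150,000

At 97.5%, z = 1.960.
σ_{10d} = 2.32% × √10 = 7.336%; μ_{10d} = 10 × -0.06% = -0.600%.
VaR = −(-0.600%) + 1.960 × 7.336% = 14.979%.
On $1,000,000: 0.14979 × $1,000,000 = $149,790.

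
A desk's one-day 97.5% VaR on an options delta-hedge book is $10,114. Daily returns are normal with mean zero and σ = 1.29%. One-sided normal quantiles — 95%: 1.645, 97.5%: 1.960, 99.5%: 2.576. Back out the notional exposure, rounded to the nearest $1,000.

$400,000

VaR as a fraction of value: z·σ = 1.960 × 1.29% = 2.5284%.
Position = $10,114 / 0.025284 = $400,016.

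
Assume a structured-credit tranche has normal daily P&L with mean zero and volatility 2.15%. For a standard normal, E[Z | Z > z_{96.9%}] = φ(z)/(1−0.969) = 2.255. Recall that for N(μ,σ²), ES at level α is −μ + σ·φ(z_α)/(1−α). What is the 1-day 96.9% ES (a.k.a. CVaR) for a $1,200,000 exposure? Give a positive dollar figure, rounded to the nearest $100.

ES = 2.15% × 2.255 = 4.848%.
On $1,200,000: 0.04848 × $1,200,000 = $58,176.

$58,200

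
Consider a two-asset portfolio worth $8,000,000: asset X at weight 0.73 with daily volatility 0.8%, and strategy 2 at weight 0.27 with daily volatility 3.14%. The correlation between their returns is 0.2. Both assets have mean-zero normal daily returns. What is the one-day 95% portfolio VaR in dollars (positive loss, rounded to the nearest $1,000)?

$148,000

σ_p² = 0.73²·0.8² + 0.27²·3.14² + 2·0.2·0.73·0.27·0.8·3.14 = 1.2579 (%²).
σ_p = √1.2579 = 1.122%.
At 95%, z = 1.645.
VaR = 1.645 × 1.122% = 1.846%; on $8,000,000 that is $147,680.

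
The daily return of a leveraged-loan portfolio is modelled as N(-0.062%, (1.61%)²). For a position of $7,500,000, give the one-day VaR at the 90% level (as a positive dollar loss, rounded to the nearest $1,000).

At 90% one-sided, z = 1.282.
VaR = −μ + z·σ = −(-0.062%) + 1.282 × 1.61% = 2.126%.
On $7,500,000: 0.02126 × $7,500,000 = $159,450.

$159,000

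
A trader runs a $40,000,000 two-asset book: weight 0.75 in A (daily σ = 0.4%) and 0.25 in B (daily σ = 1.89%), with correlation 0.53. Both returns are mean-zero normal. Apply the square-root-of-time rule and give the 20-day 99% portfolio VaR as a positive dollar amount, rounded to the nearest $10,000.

$2,830,000

σ_p = √(0.75²·0.4² + 0.25²·1.89² + 2·0.53·0.75·0.25·0.4·1.89) = 0.681%.
σ_{20d} = 0.681% × √20 = 3.046%.
z(99%) = 2.326.
VaR = 2.326 × 3.046% = 7.085%; on $40,000,000 that is $2,834,000.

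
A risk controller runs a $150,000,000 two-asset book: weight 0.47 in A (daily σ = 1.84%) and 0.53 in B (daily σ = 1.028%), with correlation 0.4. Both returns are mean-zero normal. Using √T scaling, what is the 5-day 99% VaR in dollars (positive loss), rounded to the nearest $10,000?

σ_p = √(0.47²·1.84² + 0.53²·1.028² + 2·0.4·0.47·0.53·1.84·1.028) = 1.192%.
σ_{5d} = 1.192% × √5 = 2.665%.
z(99%) = 2.326.
VaR = 2.326 × 2.665% = 6.199%; on $150,000,000 that is $9,298,500.

$9,300,000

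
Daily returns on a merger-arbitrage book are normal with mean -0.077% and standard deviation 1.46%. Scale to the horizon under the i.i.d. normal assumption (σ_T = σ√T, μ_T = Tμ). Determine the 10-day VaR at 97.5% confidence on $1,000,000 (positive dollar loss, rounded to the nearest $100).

$98,200

At 97.5%, z = 1.960.
σ_{10d} = 1.46% × √10 = 4.617%; μ_{10d} = 10 × -0.077% = -0.770%.
VaR = −(-0.770%) + 1.960 × 4.617% = 9.819%.
On $1,000,000: 0.09819 × $1,000,000 = $98,190.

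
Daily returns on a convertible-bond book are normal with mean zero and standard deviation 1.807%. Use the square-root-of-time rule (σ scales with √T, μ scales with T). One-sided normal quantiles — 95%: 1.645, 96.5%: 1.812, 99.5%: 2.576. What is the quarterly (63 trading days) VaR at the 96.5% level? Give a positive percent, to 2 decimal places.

σ_{63d} = 1.807% × √63 = 14.343%.
VaR = 1.812 × 14.343% = 25.990%.

25.99%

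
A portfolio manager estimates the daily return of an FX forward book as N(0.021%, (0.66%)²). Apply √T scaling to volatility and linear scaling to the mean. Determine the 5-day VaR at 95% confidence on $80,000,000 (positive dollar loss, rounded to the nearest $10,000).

At 95%, z = 1.645.
σ_{5d} = 0.66% × √5 = 1.476%; μ_{5d} = 5 × 0.021% = 0.105%.
VaR = −(0.105%) + 1.645 × 1.476% = 2.323%.
On $80,000,000: 0.02323 × $80,000,000 = $1,858,400.

$1,860,000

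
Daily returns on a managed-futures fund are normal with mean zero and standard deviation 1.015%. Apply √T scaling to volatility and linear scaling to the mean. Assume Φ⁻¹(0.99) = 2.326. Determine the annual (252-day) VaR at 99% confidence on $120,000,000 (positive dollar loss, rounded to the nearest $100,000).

σ_{252d} = 1.015% × √252 = 16.113%.
VaR = 2.326 × 16.113% = 37.479%.
On $120,000,000: 0.37479 × $120,000,000 = $44,974,800.

$45,000,000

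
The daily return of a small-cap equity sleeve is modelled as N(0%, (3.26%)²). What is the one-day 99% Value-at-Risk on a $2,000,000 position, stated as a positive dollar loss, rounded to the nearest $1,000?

$152,000

At 99% one-sided, z = 2.326.
VaR = z·σ = 2.326 × 3.26% = 7.583%.
On $2,000,000: 0.07583 × $2,000,000 = $151,660.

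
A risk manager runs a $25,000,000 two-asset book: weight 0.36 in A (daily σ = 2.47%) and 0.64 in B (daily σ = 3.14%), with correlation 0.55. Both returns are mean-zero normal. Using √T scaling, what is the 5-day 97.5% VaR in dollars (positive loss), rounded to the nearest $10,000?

σ_p = √(0.36²·2.47² + 0.64²·3.14² + 2·0.55·0.36·0.64·2.47·3.14) = 2.607%.
σ_{5d} = 2.607% × √5 = 5.829%.
z(97.5%) = 1.960.
VaR = 1.960 × 5.829% = 11.425%; on $25,000,000 that is $2,856,250.

$2,860,000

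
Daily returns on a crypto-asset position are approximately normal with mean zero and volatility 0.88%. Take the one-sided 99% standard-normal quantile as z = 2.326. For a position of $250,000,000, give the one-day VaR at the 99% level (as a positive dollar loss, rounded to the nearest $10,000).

VaR = z·σ = 2.326 × 0.88% = 2.047%.
On $250,000,000: 0.02047 × $250,000,000 = $5,117,500.

$5,120,000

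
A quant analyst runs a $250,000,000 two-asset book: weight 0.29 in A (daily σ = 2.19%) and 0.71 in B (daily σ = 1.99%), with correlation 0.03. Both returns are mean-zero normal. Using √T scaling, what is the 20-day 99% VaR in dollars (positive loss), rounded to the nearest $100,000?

σ_p = √(0.29²·2.19² + 0.71²·1.99² + 2·0.03·0.29·0.71·2.19·1.99) = 1.566%.
σ_{20d} = 1.566% × √20 = 7.003%.
z(99%) = 2.326.
VaR = 2.326 × 7.003% = 16.289%; on $250,000,000 that is $40,722,500.

$40,700,000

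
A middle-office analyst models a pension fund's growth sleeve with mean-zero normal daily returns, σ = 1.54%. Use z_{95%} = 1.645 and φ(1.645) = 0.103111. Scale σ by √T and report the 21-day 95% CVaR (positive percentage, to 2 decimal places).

14.55%

σ_{21d} = 1.54% × √21 = 7.057%.
ES multiplier = φ(z)/(1−α) = 0.103111/0.05 = 2.062.
ES = 7.057% × 2.062 = 14.552%.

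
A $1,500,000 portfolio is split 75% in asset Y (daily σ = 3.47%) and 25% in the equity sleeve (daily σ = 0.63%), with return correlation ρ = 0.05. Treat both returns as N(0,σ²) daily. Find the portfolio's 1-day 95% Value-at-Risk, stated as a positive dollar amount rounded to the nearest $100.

σ_p² = 0.75²·3.47² + 0.25²·0.63² + 2·0.05·0.75·0.25·3.47·0.63 = 6.8388 (%²).
σ_p = √6.8388 = 2.615%.
At 95%, z = 1.645.
VaR = 1.645 × 2.615% = 4.302%; on $1,500,000 that is $64,530.

$64,500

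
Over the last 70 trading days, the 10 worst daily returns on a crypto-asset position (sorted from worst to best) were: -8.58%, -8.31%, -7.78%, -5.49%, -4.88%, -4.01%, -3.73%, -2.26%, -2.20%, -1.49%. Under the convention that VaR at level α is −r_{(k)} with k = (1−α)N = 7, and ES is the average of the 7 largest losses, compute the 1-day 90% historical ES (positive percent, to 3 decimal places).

6.111%

The 7 worst returns sum to -42.78%.
ES = −(-42.78%) / 7 = 6.1114…% ≈ 6.111%.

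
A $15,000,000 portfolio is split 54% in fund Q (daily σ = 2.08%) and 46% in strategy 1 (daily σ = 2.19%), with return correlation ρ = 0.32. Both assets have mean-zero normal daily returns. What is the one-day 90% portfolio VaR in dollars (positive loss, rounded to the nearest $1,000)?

σ_p² = 0.54²·2.08² + 0.46²·2.19² + 2·0.32·0.54·0.46·2.08·2.19 = 3.0006 (%²).
σ_p = √3.0006 = 1.732%.
At 90%, z = 1.282.
VaR = 1.282 × 1.732% = 2.220%; on $15,000,000 that is $333,000.

$333,000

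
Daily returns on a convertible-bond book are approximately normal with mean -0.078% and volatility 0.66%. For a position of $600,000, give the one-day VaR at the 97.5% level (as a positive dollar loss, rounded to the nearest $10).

At 97.5% one-sided, z = 1.960.
VaR = −μ + z·σ = −(-0.078%) + 1.960 × 0.66% = 1.372%.
On $600,000: 0.01372 × $600,000 = $8,232.

$8,230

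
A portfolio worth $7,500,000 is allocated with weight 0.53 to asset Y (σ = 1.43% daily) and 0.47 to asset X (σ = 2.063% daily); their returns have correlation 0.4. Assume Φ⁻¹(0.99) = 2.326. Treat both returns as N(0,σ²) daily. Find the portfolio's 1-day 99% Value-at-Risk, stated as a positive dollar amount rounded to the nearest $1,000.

$253,000

σ_p² = 0.53²·1.43² + 0.47²·2.063² + 2·0.4·0.53·0.47·1.43·2.063 = 2.1024 (%²).
σ_p = √2.1024 = 1.450%.
VaR = 2.326 × 1.450% = 3.373%; on $7,500,000 that is $252,975.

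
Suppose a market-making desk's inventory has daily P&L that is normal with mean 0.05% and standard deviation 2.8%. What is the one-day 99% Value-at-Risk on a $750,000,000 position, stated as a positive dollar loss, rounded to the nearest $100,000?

$48,500,000

At 99% one-sided, z = 2.326.
VaR = −μ + z·σ = −(0.05%) + 2.326 × 2.8% = 6.463%.
On $750,000,000: 0.06463 × $750,000,000 = $48,472,500.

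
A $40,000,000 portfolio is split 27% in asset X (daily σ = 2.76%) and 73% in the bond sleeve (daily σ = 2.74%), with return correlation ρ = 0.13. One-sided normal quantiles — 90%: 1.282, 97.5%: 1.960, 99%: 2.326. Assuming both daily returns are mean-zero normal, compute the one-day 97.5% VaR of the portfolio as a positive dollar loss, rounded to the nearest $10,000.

σ_p² = 0.27²·2.76² + 0.73²·2.74² + 2·0.13·0.27·0.73·2.76·2.74 = 4.9437 (%²).
σ_p = √4.9437 = 2.223%.
VaR = 1.960 × 2.223% = 4.357%; on $40,000,000 that is $1,742,800.

$1,740,000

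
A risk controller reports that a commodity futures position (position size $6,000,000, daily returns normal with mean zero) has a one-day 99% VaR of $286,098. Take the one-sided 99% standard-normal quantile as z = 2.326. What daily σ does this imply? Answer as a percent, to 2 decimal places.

2.05%

VaR as a fraction: $286,098 / $6,000,000 = 4.768%.
σ = VaR / z = 4.768% / 2.326 = 2.050%.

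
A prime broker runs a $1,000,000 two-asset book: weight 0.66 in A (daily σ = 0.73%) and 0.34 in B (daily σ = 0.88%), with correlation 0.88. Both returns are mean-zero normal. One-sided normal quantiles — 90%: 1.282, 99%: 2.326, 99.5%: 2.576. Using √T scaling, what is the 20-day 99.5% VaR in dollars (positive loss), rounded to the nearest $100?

σ_p = √(0.66²·0.73² + 0.34²·0.88² + 2·0.88·0.66·0.34·0.73·0.88) = 0.759%.
σ_{20d} = 0.759% × √20 = 3.394%.
VaR = 2.576 × 3.394% = 8.743%; on $1,000,000 that is $87,430.

$87,400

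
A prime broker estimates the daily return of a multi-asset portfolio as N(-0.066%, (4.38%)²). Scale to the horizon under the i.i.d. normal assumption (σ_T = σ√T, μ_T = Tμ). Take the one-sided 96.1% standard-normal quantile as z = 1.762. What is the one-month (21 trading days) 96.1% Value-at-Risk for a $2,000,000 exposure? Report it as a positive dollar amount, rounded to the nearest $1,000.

$735,000

σ_{21d} = 4.38% × √21 = 20.072%; μ_{21d} = 21 × -0.066% = -1.386%.
VaR = −(-1.386%) + 1.762 × 20.072% = 36.753%.
On $2,000,000: 0.36753 × $2,000,000 = $735,060.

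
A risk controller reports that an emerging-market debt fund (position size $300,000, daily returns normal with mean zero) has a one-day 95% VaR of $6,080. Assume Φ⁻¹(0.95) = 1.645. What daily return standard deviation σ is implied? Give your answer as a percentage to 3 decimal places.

1.232%

VaR as a fraction: $6,080 / $300,000 = 2.027%.
σ = VaR / z = 2.027% / 1.645 = 1.232%.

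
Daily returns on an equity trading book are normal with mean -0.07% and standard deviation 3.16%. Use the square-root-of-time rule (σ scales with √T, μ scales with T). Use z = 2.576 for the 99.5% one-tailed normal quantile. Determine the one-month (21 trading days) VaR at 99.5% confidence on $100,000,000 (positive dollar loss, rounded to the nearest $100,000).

$38,800,000

σ_{21d} = 3.16% × √21 = 14.481%; μ_{21d} = 21 × -0.07% = -1.470%.
VaR = −(-1.470%) + 2.576 × 14.481% = 38.773%.
On $100,000,000: 0.38773 × $100,000,000 = $38,773,000.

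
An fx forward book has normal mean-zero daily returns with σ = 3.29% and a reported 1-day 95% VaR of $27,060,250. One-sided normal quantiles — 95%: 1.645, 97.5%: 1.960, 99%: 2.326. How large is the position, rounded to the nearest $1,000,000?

$500,000,000

VaR as a fraction of value: z·σ = 1.645 × 3.29% = 5.41205%.
Position = $27,060,250 / 0.0541205 = $500,000,000.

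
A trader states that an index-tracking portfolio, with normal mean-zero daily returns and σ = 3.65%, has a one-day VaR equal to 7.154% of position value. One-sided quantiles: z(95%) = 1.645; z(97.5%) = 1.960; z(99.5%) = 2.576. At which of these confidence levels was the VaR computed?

97.5%

Implied z = VaR/σ = 7.154 / 3.65 = 1.960.
This matches z(97.5%) = 1.960.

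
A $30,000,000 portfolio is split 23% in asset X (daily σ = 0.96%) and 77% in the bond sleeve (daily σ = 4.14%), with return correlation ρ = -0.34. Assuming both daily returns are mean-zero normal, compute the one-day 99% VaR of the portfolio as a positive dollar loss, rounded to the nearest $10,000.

σ_p² = 0.23²·0.96² + 0.77²·4.14² + 2·-0.34·0.23·0.77·0.96·4.14 = 9.7322 (%²).
σ_p = √9.7322 = 3.120%.
At 99%, z = 2.326.
VaR = 2.326 × 3.120% = 7.257%; on $30,000,000 that is $2,177,100.

$2,180,000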